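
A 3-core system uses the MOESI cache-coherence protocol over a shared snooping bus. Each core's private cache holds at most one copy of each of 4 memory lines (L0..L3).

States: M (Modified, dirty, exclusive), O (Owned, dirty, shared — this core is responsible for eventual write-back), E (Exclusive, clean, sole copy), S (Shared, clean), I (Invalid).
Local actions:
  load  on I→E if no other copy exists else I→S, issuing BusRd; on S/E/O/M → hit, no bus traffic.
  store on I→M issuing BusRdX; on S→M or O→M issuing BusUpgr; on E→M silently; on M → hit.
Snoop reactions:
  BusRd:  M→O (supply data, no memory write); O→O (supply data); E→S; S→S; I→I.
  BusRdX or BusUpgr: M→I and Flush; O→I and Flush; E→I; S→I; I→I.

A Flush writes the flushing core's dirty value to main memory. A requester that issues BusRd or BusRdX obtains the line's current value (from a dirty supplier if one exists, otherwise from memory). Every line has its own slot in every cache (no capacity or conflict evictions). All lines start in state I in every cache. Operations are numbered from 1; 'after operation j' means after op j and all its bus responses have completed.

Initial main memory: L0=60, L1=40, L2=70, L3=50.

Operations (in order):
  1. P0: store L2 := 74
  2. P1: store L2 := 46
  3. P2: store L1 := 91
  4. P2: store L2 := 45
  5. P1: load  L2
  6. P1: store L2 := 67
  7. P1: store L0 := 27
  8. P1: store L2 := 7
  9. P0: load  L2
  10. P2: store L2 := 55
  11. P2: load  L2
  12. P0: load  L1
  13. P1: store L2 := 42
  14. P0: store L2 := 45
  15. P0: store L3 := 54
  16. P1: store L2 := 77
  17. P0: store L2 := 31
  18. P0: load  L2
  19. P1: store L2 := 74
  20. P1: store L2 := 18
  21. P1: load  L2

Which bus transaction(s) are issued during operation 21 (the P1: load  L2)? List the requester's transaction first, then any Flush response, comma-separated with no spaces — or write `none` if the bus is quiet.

  op1 P0: store L2 := 74 → M/I/I on L2; bus BusRdX; mem=70
  op2 P1: store L2 := 46 → I/M/I on L2; bus BusRdX Flush; mem=74
  op3 P2: store L1 := 91 → I/I/M on L1; bus BusRdX; mem=40
  op4 P2: store L2 := 45 → I/I/M on L2; bus BusRdX Flush; mem=46
  op5 P1: load  L2 → I/S/O on L2; bus BusRd; mem=46
  op6 P1: store L2 := 67 → I/M/I on L2; bus BusUpgr Flush; mem=45
  op7 P1: store L0 := 27 → I/M/I on L0; bus BusRdX; mem=60
  op8 P1: store L2 := 7 → I/M/I on L2; bus (none); mem=45
  op9 P0: load  L2 → S/O/I on L2; bus BusRd; mem=45
  op10 P2: store L2 := 55 → I/I/M on L2; bus BusRdX Flush; mem=7
  op11 P2: load  L2 → I/I/M on L2; bus (none); mem=7
  op12 P0: load  L1 → S/I/O on L1; bus BusRd; mem=40
  op13 P1: store L2 := 42 → I/M/I on L2; bus BusRdX Flush; mem=55
  op14 P0: store L2 := 45 → M/I/I on L2; bus BusRdX Flush; mem=42
  op15 P0: store L3 := 54 → M/I/I on L3; bus BusRdX; mem=50
  op16 P1: store L2 := 77 → I/M/I on L2; bus BusRdX Flush; mem=45
  op17 P0: store L2 := 31 → M/I/I on L2; bus BusRdX Flush; mem=77
  op18 P0: load  L2 → M/I/I on L2; bus (none); mem=77
  op19 P1: store L2 := 74 → I/M/I on L2; bus BusRdX Flush; mem=31
  op20 P1: store L2 := 18 → I/M/I on L2; bus (none); mem=31
  op21 P1: load  L2 → I/M/I on L2; bus (none); mem=31

bus = none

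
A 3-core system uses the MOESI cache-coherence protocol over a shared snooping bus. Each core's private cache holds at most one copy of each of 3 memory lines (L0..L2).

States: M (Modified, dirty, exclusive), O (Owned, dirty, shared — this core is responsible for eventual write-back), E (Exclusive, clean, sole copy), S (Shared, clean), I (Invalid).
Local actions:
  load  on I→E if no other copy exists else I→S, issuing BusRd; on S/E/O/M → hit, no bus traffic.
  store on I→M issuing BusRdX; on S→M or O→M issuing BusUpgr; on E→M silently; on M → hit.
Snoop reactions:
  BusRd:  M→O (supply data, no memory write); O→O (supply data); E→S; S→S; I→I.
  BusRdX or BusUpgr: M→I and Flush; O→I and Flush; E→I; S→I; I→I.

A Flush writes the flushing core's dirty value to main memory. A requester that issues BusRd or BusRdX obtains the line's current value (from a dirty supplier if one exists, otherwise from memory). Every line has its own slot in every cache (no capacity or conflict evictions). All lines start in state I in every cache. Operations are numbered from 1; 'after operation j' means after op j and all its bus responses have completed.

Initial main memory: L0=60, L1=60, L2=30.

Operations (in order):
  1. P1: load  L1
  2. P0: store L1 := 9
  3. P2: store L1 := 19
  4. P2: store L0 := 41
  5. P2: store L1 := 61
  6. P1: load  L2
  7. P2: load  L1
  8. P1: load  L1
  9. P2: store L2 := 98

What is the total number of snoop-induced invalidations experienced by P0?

invalidations = 1

step 1: P1: load  L1  ⟶  IEI  (L1)  txn=BusRd  M[L1]=60
step 2: P0: store L1 := 9  ⟶  MII  (L1)  txn=BusRdX  M[L1]=60
step 3: P2: store L1 := 19  ⟶  IIM  (L1)  txn=BusRdX+Flush  M[L1]=9
step 4: P2: store L0 := 41  ⟶  IIM  (L0)  txn=BusRdX  M[L0]=60
step 5: P2: store L1 := 61  ⟶  IIM  (L1)  txn=∅  M[L1]=9
step 6: P1: load  L2  ⟶  IEI  (L2)  txn=BusRd  M[L2]=30
step 7: P2: load  L1  ⟶  IIM  (L1)  txn=∅  M[L1]=9
step 8: P1: load  L1  ⟶  ISO  (L1)  txn=BusRd  M[L1]=9
step 9: P2: store L2 := 98  ⟶  IIM  (L2)  txn=BusRdX  M[L2]=30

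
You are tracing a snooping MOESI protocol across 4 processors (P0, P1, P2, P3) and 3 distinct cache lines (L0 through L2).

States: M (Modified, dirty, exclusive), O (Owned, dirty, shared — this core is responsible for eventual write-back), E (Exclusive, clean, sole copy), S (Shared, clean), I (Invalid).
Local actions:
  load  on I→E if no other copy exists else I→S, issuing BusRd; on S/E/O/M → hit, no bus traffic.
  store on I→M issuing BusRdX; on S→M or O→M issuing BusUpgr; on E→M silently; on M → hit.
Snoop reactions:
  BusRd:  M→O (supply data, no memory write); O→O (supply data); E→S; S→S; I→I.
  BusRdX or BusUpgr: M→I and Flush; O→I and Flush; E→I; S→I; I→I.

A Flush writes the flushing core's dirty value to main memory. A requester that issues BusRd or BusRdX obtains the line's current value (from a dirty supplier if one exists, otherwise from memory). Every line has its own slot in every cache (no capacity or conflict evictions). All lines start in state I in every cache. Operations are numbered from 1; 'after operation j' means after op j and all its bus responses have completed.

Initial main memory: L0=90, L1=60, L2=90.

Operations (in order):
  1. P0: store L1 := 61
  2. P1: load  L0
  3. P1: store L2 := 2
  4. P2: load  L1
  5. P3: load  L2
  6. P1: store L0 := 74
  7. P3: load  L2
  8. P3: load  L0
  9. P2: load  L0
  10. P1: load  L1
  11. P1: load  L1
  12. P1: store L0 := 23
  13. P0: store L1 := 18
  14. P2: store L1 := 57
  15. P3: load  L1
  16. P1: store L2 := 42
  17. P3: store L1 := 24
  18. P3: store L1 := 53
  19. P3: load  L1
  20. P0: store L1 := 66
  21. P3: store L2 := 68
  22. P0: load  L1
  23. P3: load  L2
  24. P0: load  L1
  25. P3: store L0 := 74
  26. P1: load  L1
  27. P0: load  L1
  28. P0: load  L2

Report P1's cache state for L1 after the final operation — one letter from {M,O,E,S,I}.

[1] P0: store L1 := 61 | P0:M(61), P1:I, P2:I, P3:I | bus: BusRdX
[2] P1: load  L0 | P0:I, P1:E(90), P2:I, P3:I | bus: BusRd
[3] P1: store L2 := 2 | P0:I, P1:M(2), P2:I, P3:I | bus: BusRdX
[4] P2: load  L1 | P0:O(61), P1:I, P2:S(61), P3:I | bus: BusRd
[5] P3: load  L2 | P0:I, P1:O(2), P2:I, P3:S(2) | bus: BusRd
[6] P1: store L0 := 74 | P0:I, P1:M(74), P2:I, P3:I | bus: none
[7] P3: load  L2 | P0:I, P1:O(2), P2:I, P3:S(2) | bus: none
[8] P3: load  L0 | P0:I, P1:O(74), P2:I, P3:S(74) | bus: BusRd
[9] P2: load  L0 | P0:I, P1:O(74), P2:S(74), P3:S(74) | bus: BusRd
[10] P1: load  L1 | P0:O(61), P1:S(61), P2:S(61), P3:I | bus: BusRd
[11] P1: load  L1 | P0:O(61), P1:S(61), P2:S(61), P3:I | bus: none
[12] P1: store L0 := 23 | P0:I, P1:M(23), P2:I, P3:I | bus: BusUpgr
[13] P0: store L1 := 18 | P0:M(18), P1:I, P2:I, P3:I | bus: BusUpgr
[14] P2: store L1 := 57 | P0:I, P1:I, P2:M(57), P3:I | bus: BusRdX,Flush
[15] P3: load  L1 | P0:I, P1:I, P2:O(57), P3:S(57) | bus: BusRd
[16] P1: store L2 := 42 | P0:I, P1:M(42), P2:I, P3:I | bus: BusUpgr
[17] P3: store L1 := 24 | P0:I, P1:I, P2:I, P3:M(24) | bus: BusUpgr,Flush
[18] P3: store L1 := 53 | P0:I, P1:I, P2:I, P3:M(53) | bus: none
[19] P3: load  L1 | P0:I, P1:I, P2:I, P3:M(53) | bus: none
[20] P0: store L1 := 66 | P0:M(66), P1:I, P2:I, P3:I | bus: BusRdX,Flush
[21] P3: store L2 := 68 | P0:I, P1:I, P2:I, P3:M(68) | bus: BusRdX,Flush
[22] P0: load  L1 | P0:M(66), P1:I, P2:I, P3:I | bus: none
[23] P3: load  L2 | P0:I, P1:I, P2:I, P3:M(68) | bus: none
[24] P0: load  L1 | P0:M(66), P1:I, P2:I, P3:I | bus: none
[25] P3: store L0 := 74 | P0:I, P1:I, P2:I, P3:M(74) | bus: BusRdX,Flush
[26] P1: load  L1 | P0:O(66), P1:S(66), P2:I, P3:I | bus: BusRd
[27] P0: load  L1 | P0:O(66), P1:S(66), P2:I, P3:I | bus: none
[28] P0: load  L2 | P0:S(68), P1:I, P2:I, P3:O(68) | bus: BusRd

state = S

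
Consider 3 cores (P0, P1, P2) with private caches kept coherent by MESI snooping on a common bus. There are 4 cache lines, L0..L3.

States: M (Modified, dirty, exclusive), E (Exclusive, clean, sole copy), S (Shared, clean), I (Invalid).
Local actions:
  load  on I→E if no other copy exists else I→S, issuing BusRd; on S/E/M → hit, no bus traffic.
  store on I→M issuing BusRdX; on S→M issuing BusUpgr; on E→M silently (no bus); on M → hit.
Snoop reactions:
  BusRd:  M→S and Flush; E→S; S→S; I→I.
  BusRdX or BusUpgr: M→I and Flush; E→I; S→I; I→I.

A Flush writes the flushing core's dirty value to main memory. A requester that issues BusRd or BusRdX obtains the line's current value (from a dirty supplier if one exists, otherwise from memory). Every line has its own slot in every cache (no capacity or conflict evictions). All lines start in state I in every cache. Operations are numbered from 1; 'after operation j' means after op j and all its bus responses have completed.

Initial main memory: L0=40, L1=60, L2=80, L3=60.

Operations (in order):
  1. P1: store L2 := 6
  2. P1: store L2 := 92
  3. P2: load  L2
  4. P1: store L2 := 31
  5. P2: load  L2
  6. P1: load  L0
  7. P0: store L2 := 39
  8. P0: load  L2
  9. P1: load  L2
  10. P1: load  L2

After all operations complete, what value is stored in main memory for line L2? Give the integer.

memory[L2] = 39

1. P1: store L2 := 6  bus=[BusRdX]  L2: P0=I P1=M P2=I  mem[L2]=80
2. P1: store L2 := 92  bus=[-]  L2: P0=I P1=M P2=I  mem[L2]=80
3. P2: load  L2  bus=[BusRd,Flush]  L2: P0=I P1=S P2=S  mem[L2]=92
4. P1: store L2 := 31  bus=[BusUpgr]  L2: P0=I P1=M P2=I  mem[L2]=92
5. P2: load  L2  bus=[BusRd,Flush]  L2: P0=I P1=S P2=S  mem[L2]=31
6. P1: load  L0  bus=[BusRd]  L0: P0=I P1=E P2=I  mem[L0]=40
7. P0: store L2 := 39  bus=[BusRdX]  L2: P0=M P1=I P2=I  mem[L2]=31
8. P0: load  L2  bus=[-]  L2: P0=M P1=I P2=I  mem[L2]=31
9. P1: load  L2  bus=[BusRd,Flush]  L2: P0=S P1=S P2=I  mem[L2]=39
10. P1: load  L2  bus=[-]  L2: P0=S P1=S P2=I  mem[L2]=39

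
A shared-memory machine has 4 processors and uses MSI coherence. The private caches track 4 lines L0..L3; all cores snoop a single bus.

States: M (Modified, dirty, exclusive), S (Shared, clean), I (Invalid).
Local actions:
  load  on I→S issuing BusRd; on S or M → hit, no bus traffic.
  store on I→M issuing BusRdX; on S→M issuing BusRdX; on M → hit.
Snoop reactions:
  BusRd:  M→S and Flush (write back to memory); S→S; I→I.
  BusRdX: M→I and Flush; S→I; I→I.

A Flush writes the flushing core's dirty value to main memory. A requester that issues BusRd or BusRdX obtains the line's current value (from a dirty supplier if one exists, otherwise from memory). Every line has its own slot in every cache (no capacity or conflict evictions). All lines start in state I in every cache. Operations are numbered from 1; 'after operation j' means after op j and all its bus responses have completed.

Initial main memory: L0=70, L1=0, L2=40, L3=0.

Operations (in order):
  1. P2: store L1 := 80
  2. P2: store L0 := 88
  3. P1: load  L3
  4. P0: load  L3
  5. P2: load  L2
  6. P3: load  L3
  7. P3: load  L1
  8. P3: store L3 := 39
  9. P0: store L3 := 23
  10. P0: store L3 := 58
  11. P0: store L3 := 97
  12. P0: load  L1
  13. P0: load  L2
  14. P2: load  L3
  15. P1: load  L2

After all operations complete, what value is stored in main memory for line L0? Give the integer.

memory[L0] = 70

1. P2: store L1 := 80  bus=[BusRdX]  L1: P0=I P1=I P2=M P3=I  mem[L1]=0
2. P2: store L0 := 88  bus=[BusRdX]  L0: P0=I P1=I P2=M P3=I  mem[L0]=70
3. P1: load  L3  bus=[BusRd]  L3: P0=I P1=S P2=I P3=I  mem[L3]=0
4. P0: load  L3  bus=[BusRd]  L3: P0=S P1=S P2=I P3=I  mem[L3]=0
5. P2: load  L2  bus=[BusRd]  L2: P0=I P1=I P2=S P3=I  mem[L2]=40
6. P3: load  L3  bus=[BusRd]  L3: P0=S P1=S P2=I P3=S  mem[L3]=0
7. P3: load  L1  bus=[BusRd,Flush]  L1: P0=I P1=I P2=S P3=S  mem[L1]=80
8. P3: store L3 := 39  bus=[BusRdX]  L3: P0=I P1=I P2=I P3=M  mem[L3]=0
9. P0: store L3 := 23  bus=[BusRdX,Flush]  L3: P0=M P1=I P2=I P3=I  mem[L3]=39
10. P0: store L3 := 58  bus=[-]  L3: P0=M P1=I P2=I P3=I  mem[L3]=39
11. P0: store L3 := 97  bus=[-]  L3: P0=M P1=I P2=I P3=I  mem[L3]=39
12. P0: load  L1  bus=[BusRd]  L1: P0=S P1=I P2=S P3=S  mem[L1]=80
13. P0: load  L2  bus=[BusRd]  L2: P0=S P1=I P2=S P3=I  mem[L2]=40
14. P2: load  L3  bus=[BusRd,Flush]  L3: P0=S P1=I P2=S P3=I  mem[L3]=97
15. P1: load  L2  bus=[BusRd]  L2: P0=S P1=S P2=S P3=I  mem[L2]=40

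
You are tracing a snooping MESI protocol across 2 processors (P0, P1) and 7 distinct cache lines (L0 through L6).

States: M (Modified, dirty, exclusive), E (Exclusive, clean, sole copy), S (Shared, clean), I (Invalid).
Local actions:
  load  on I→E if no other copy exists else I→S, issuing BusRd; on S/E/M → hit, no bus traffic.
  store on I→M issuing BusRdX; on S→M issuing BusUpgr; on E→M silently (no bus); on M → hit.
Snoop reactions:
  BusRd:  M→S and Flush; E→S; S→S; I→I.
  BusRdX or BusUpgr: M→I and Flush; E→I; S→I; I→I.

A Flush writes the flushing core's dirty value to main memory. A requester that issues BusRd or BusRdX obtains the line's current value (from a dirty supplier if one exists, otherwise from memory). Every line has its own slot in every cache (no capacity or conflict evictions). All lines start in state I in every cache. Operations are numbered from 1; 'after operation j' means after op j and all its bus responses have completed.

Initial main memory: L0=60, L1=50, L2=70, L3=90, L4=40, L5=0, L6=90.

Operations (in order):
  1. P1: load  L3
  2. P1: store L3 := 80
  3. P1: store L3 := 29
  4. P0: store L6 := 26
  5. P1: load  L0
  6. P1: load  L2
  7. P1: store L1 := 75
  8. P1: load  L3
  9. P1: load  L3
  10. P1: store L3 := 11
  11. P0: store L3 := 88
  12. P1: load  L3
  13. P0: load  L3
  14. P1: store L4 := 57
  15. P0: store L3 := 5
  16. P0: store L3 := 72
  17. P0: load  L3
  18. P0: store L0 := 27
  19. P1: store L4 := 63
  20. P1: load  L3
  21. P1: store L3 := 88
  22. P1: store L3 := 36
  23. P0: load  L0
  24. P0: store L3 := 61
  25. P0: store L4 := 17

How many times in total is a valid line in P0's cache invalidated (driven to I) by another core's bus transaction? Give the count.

1. P1: load  L3  bus=[BusRd]  L3: P0=I P1=E  mem[L3]=90
2. P1: store L3 := 80  bus=[-]  L3: P0=I P1=M  mem[L3]=90
3. P1: store L3 := 29  bus=[-]  L3: P0=I P1=M  mem[L3]=90
4. P0: store L6 := 26  bus=[BusRdX]  L6: P0=M P1=I  mem[L6]=90
5. P1: load  L0  bus=[BusRd]  L0: P0=I P1=E  mem[L0]=60
6. P1: load  L2  bus=[BusRd]  L2: P0=I P1=E  mem[L2]=70
7. P1: store L1 := 75  bus=[BusRdX]  L1: P0=I P1=M  mem[L1]=50
8. P1: load  L3  bus=[-]  L3: P0=I P1=M  mem[L3]=90
9. P1: load  L3  bus=[-]  L3: P0=I P1=M  mem[L3]=90
10. P1: store L3 := 11  bus=[-]  L3: P0=I P1=M  mem[L3]=90
11. P0: store L3 := 88  bus=[BusRdX,Flush]  L3: P0=M P1=I  mem[L3]=11
12. P1: load  L3  bus=[BusRd,Flush]  L3: P0=S P1=S  mem[L3]=88
13. P0: load  L3  bus=[-]  L3: P0=S P1=S  mem[L3]=88
14. P1: store L4 := 57  bus=[BusRdX]  L4: P0=I P1=M  mem[L4]=40
15. P0: store L3 := 5  bus=[BusUpgr]  L3: P0=M P1=I  mem[L3]=88
16. P0: store L3 := 72  bus=[-]  L3: P0=M P1=I  mem[L3]=88
17. P0: load  L3  bus=[-]  L3: P0=M P1=I  mem[L3]=88
18. P0: store L0 := 27  bus=[BusRdX]  L0: P0=M P1=I  mem[L0]=60
19. P1: store L4 := 63  bus=[-]  L4: P0=I P1=M  mem[L4]=40
20. P1: load  L3  bus=[BusRd,Flush]  L3: P0=S P1=S  mem[L3]=72
21. P1: store L3 := 88  bus=[BusUpgr]  L3: P0=I P1=M  mem[L3]=72
22. P1: store L3 := 36  bus=[-]  L3: P0=I P1=M  mem[L3]=72
23. P0: load  L0  bus=[-]  L0: P0=M P1=I  mem[L0]=60
24. P0: store L3 := 61  bus=[BusRdX,Flush]  L3: P0=M P1=I  mem[L3]=36
25. P0: store L4 := 17  bus=[BusRdX,Flush]  L4: P0=M P1=I  mem[L4]=63

invalidations = 1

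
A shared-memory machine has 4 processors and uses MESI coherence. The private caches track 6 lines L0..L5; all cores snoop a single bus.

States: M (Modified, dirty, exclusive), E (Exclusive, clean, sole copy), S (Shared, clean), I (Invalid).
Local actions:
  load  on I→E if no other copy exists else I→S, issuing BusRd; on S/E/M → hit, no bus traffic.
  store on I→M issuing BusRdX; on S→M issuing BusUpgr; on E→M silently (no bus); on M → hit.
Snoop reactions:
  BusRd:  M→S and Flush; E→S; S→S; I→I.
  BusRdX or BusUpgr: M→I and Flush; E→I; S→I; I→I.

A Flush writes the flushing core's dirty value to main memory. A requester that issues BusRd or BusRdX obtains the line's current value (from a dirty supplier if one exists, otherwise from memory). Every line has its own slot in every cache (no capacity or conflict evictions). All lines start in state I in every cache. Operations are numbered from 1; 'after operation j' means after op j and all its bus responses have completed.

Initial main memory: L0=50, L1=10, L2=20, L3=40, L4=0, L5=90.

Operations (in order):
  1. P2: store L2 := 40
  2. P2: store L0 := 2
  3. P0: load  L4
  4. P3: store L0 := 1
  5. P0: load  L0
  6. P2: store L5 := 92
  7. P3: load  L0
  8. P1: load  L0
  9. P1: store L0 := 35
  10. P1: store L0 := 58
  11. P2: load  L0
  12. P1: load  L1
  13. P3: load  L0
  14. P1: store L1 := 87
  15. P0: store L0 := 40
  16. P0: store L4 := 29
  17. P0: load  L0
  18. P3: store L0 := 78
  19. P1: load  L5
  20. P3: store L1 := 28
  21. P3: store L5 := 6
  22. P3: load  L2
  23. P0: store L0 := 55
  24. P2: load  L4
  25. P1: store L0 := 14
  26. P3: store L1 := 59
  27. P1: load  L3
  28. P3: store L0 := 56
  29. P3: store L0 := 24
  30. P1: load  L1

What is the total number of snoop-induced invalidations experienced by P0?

1. P2: store L2 := 40  bus=[BusRdX]  L2: P0=I P1=I P2=M P3=I  mem[L2]=20
2. P2: store L0 := 2  bus=[BusRdX]  L0: P0=I P1=I P2=M P3=I  mem[L0]=50
3. P0: load  L4  bus=[BusRd]  L4: P0=E P1=I P2=I P3=I  mem[L4]=0
4. P3: store L0 := 1  bus=[BusRdX,Flush]  L0: P0=I P1=I P2=I P3=M  mem[L0]=2
5. P0: load  L0  bus=[BusRd,Flush]  L0: P0=S P1=I P2=I P3=S  mem[L0]=1
6. P2: store L5 := 92  bus=[BusRdX]  L5: P0=I P1=I P2=M P3=I  mem[L5]=90
7. P3: load  L0  bus=[-]  L0: P0=S P1=I P2=I P3=S  mem[L0]=1
8. P1: load  L0  bus=[BusRd]  L0: P0=S P1=S P2=I P3=S  mem[L0]=1
9. P1: store L0 := 35  bus=[BusUpgr]  L0: P0=I P1=M P2=I P3=I  mem[L0]=1
10. P1: store L0 := 58  bus=[-]  L0: P0=I P1=M P2=I P3=I  mem[L0]=1
11. P2: load  L0  bus=[BusRd,Flush]  L0: P0=I P1=S P2=S P3=I  mem[L0]=58
12. P1: load  L1  bus=[BusRd]  L1: P0=I P1=E P2=I P3=I  mem[L1]=10
13. P3: load  L0  bus=[BusRd]  L0: P0=I P1=S P2=S P3=S  mem[L0]=58
14. P1: store L1 := 87  bus=[-]  L1: P0=I P1=M P2=I P3=I  mem[L1]=10
15. P0: store L0 := 40  bus=[BusRdX]  L0: P0=M P1=I P2=I P3=I  mem[L0]=58
16. P0: store L4 := 29  bus=[-]  L4: P0=M P1=I P2=I P3=I  mem[L4]=0
17. P0: load  L0  bus=[-]  L0: P0=M P1=I P2=I P3=I  mem[L0]=58
18. P3: store L0 := 78  bus=[BusRdX,Flush]  L0: P0=I P1=I P2=I P3=M  mem[L0]=40
19. P1: load  L5  bus=[BusRd,Flush]  L5: P0=I P1=S P2=S P3=I  mem[L5]=92
20. P3: store L1 := 28  bus=[BusRdX,Flush]  L1: P0=I P1=I P2=I P3=M  mem[L1]=87
21. P3: store L5 := 6  bus=[BusRdX]  L5: P0=I P1=I P2=I P3=M  mem[L5]=92
22. P3: load  L2  bus=[BusRd,Flush]  L2: P0=I P1=I P2=S P3=S  mem[L2]=40
23. P0: store L0 := 55  bus=[BusRdX,Flush]  L0: P0=M P1=I P2=I P3=I  mem[L0]=78
24. P2: load  L4  bus=[BusRd,Flush]  L4: P0=S P1=I P2=S P3=I  mem[L4]=29
25. P1: store L0 := 14  bus=[BusRdX,Flush]  L0: P0=I P1=M P2=I P3=I  mem[L0]=55
26. P3: store L1 := 59  bus=[-]  L1: P0=I P1=I P2=I P3=M  mem[L1]=87
27. P1: load  L3  bus=[BusRd]  L3: P0=I P1=E P2=I P3=I  mem[L3]=40
28. P3: store L0 := 56  bus=[BusRdX,Flush]  L0: P0=I P1=I P2=I P3=M  mem[L0]=14
29. P3: store L0 := 24  bus=[-]  L0: P0=I P1=I P2=I P3=M  mem[L0]=14
30. P1: load  L1  bus=[BusRd,Flush]  L1: P0=I P1=S P2=I P3=S  mem[L1]=59

invalidations = 3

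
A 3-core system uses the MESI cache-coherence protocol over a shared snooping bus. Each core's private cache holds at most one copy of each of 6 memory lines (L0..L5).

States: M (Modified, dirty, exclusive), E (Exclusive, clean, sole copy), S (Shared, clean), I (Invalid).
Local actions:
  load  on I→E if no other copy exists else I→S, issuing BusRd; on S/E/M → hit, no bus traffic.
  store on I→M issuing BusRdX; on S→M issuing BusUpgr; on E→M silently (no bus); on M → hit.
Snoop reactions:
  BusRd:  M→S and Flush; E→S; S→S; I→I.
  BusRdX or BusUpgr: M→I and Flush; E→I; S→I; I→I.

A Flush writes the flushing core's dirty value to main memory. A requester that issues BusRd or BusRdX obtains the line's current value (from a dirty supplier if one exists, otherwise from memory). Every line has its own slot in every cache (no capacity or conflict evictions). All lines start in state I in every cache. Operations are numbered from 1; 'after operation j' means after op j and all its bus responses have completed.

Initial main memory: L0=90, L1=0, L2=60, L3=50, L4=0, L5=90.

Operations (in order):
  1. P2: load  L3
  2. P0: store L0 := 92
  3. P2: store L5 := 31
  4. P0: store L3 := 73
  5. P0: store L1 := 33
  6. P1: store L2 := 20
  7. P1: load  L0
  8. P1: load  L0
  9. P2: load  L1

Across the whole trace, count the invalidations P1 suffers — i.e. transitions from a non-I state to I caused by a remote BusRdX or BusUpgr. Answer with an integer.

step 1: P2: load  L3  ⟶  IIE  (L3)  txn=BusRd  M[L3]=50
step 2: P0: store L0 := 92  ⟶  MII  (L0)  txn=BusRdX  M[L0]=90
step 3: P2: store L5 := 31  ⟶  IIM  (L5)  txn=BusRdX  M[L5]=90
step 4: P0: store L3 := 73  ⟶  MII  (L3)  txn=BusRdX  M[L3]=50
step 5: P0: store L1 := 33  ⟶  MII  (L1)  txn=BusRdX  M[L1]=0
step 6: P1: store L2 := 20  ⟶  IMI  (L2)  txn=BusRdX  M[L2]=60
step 7: P1: load  L0  ⟶  SSI  (L0)  txn=BusRd+Flush  M[L0]=92
step 8: P1: load  L0  ⟶  SSI  (L0)  txn=∅  M[L0]=92
step 9: P2: load  L1  ⟶  SIS  (L1)  txn=BusRd+Flush  M[L1]=33

invalidations = 0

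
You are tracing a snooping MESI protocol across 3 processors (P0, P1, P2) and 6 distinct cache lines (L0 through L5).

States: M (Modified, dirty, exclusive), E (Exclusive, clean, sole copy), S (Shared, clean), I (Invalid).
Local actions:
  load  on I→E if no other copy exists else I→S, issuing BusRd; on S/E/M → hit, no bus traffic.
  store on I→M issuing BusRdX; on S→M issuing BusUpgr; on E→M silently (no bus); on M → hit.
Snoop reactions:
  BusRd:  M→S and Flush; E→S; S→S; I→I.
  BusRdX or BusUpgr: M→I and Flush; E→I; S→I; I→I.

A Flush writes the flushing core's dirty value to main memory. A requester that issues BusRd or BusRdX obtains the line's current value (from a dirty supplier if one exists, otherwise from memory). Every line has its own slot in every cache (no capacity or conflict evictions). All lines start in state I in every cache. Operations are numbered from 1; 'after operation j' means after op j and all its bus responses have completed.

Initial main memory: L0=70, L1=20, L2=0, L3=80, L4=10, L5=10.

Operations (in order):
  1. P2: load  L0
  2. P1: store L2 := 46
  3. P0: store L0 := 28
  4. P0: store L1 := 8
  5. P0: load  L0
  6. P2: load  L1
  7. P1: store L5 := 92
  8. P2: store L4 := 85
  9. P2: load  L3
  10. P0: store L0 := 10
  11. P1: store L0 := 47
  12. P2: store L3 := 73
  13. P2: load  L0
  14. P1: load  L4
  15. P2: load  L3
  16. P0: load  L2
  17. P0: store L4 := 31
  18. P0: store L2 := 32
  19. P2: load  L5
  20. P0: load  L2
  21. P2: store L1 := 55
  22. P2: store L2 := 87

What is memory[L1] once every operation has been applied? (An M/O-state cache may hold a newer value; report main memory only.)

step 1: P2: load  L0  ⟶  IIE  (L0)  txn=BusRd  M[L0]=70
step 2: P1: store L2 := 46  ⟶  IMI  (L2)  txn=BusRdX  M[L2]=0
step 3: P0: store L0 := 28  ⟶  MII  (L0)  txn=BusRdX  M[L0]=70
step 4: P0: store L1 := 8  ⟶  MII  (L1)  txn=BusRdX  M[L1]=20
step 5: P0: load  L0  ⟶  MII  (L0)  txn=∅  M[L0]=70
step 6: P2: load  L1  ⟶  SIS  (L1)  txn=BusRd+Flush  M[L1]=8
step 7: P1: store L5 := 92  ⟶  IMI  (L5)  txn=BusRdX  M[L5]=10
step 8: P2: store L4 := 85  ⟶  IIM  (L4)  txn=BusRdX  M[L4]=10
step 9: P2: load  L3  ⟶  IIE  (L3)  txn=BusRd  M[L3]=80
step 10: P0: store L0 := 10  ⟶  MII  (L0)  txn=∅  M[L0]=70
step 11: P1: store L0 := 47  ⟶  IMI  (L0)  txn=BusRdX+Flush  M[L0]=10
step 12: P2: store L3 := 73  ⟶  IIM  (L3)  txn=∅  M[L3]=80
step 13: P2: load  L0  ⟶  ISS  (L0)  txn=BusRd+Flush  M[L0]=47
step 14: P1: load  L4  ⟶  ISS  (L4)  txn=BusRd+Flush  M[L4]=85
step 15: P2: load  L3  ⟶  IIM  (L3)  txn=∅  M[L3]=80
step 16: P0: load  L2  ⟶  SSI  (L2)  txn=BusRd+Flush  M[L2]=46
step 17: P0: store L4 := 31  ⟶  MII  (L4)  txn=BusRdX  M[L4]=85
step 18: P0: store L2 := 32  ⟶  MII  (L2)  txn=BusUpgr  M[L2]=46
step 19: P2: load  L5  ⟶  ISS  (L5)  txn=BusRd+Flush  M[L5]=92
step 20: P0: load  L2  ⟶  MII  (L2)  txn=∅  M[L2]=46
step 21: P2: store L1 := 55  ⟶  IIM  (L1)  txn=BusUpgr  M[L1]=8
step 22: P2: store L2 := 87  ⟶  IIM  (L2)  txn=BusRdX+Flush  M[L2]=32

memory[L1] = 8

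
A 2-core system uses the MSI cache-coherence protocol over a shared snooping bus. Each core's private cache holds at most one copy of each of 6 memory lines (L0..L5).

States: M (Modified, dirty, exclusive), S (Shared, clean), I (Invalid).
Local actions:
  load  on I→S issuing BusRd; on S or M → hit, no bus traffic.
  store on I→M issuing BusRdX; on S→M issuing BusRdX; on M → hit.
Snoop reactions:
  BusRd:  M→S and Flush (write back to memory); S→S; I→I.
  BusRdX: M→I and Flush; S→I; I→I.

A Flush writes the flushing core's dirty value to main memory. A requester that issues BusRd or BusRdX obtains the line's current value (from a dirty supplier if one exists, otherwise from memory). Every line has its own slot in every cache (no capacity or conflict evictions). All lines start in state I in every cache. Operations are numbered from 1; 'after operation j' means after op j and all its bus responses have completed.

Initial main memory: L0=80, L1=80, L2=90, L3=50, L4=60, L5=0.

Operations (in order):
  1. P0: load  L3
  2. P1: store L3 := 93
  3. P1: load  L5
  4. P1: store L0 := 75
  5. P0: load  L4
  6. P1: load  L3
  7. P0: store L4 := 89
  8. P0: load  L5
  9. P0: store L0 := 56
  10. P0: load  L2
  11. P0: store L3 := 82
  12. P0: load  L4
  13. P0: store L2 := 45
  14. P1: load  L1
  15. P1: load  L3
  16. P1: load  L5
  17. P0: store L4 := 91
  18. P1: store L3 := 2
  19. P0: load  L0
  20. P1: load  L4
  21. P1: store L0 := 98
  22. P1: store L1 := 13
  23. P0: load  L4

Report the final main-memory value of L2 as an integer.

  op1 P0: load  L3 → S/I on L3; bus BusRd; mem=50
  op2 P1: store L3 := 93 → I/M on L3; bus BusRdX; mem=50
  op3 P1: load  L5 → I/S on L5; bus BusRd; mem=0
  op4 P1: store L0 := 75 → I/M on L0; bus BusRdX; mem=80
  op5 P0: load  L4 → S/I on L4; bus BusRd; mem=60
  op6 P1: load  L3 → I/M on L3; bus (none); mem=50
  op7 P0: store L4 := 89 → M/I on L4; bus BusRdX; mem=60
  op8 P0: load  L5 → S/S on L5; bus BusRd; mem=0
  op9 P0: store L0 := 56 → M/I on L0; bus BusRdX Flush; mem=75
  op10 P0: load  L2 → S/I on L2; bus BusRd; mem=90
  op11 P0: store L3 := 82 → M/I on L3; bus BusRdX Flush; mem=93
  op12 P0: load  L4 → M/I on L4; bus (none); mem=60
  op13 P0: store L2 := 45 → M/I on L2; bus BusRdX; mem=90
  op14 P1: load  L1 → I/S on L1; bus BusRd; mem=80
  op15 P1: load  L3 → S/S on L3; bus BusRd Flush; mem=82
  op16 P1: load  L5 → S/S on L5; bus (none); mem=0
  op17 P0: store L4 := 91 → M/I on L4; bus (none); mem=60
  op18 P1: store L3 := 2 → I/M on L3; bus BusRdX; mem=82
  op19 P0: load  L0 → M/I on L0; bus (none); mem=75
  op20 P1: load  L4 → S/S on L4; bus BusRd Flush; mem=91
  op21 P1: store L0 := 98 → I/M on L0; bus BusRdX Flush; mem=56
  op22 P1: store L1 := 13 → I/M on L1; bus BusRdX; mem=80
  op23 P0: load  L4 → S/S on L4; bus (none); mem=91

memory[L2] = 90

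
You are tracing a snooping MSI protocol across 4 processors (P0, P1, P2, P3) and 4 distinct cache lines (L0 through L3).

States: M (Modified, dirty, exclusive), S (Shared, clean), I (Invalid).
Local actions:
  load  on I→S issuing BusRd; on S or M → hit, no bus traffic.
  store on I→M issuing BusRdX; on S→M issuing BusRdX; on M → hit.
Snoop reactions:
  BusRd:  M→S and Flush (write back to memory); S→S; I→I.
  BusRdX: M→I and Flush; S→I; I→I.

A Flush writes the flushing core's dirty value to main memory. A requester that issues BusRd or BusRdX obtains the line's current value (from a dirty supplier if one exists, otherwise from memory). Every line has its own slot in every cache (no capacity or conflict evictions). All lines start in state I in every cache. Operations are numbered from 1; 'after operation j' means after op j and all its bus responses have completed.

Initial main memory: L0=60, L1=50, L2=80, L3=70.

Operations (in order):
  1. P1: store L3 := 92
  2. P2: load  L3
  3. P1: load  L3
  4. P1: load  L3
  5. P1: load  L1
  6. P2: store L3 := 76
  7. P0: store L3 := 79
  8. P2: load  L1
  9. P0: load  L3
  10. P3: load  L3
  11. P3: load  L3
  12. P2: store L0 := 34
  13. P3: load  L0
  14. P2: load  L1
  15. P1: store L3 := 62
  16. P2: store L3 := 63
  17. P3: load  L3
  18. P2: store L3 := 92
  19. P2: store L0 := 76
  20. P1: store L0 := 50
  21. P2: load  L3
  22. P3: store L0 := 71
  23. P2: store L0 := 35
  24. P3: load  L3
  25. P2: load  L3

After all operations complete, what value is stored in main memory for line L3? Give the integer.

memory[L3] = 92

[1] P1: store L3 := 92 | P0:I, P1:M(92), P2:I, P3:I | bus: BusRdX
[2] P2: load  L3 | P0:I, P1:S(92), P2:S(92), P3:I | bus: BusRd,Flush
[3] P1: load  L3 | P0:I, P1:S(92), P2:S(92), P3:I | bus: none
[4] P1: load  L3 | P0:I, P1:S(92), P2:S(92), P3:I | bus: none
[5] P1: load  L1 | P0:I, P1:S(50), P2:I, P3:I | bus: BusRd
[6] P2: store L3 := 76 | P0:I, P1:I, P2:M(76), P3:I | bus: BusRdX
[7] P0: store L3 := 79 | P0:M(79), P1:I, P2:I, P3:I | bus: BusRdX,Flush
[8] P2: load  L1 | P0:I, P1:S(50), P2:S(50), P3:I | bus: BusRd
[9] P0: load  L3 | P0:M(79), P1:I, P2:I, P3:I | bus: none
[10] P3: load  L3 | P0:S(79), P1:I, P2:I, P3:S(79) | bus: BusRd,Flush
[11] P3: load  L3 | P0:S(79), P1:I, P2:I, P3:S(79) | bus: none
[12] P2: store L0 := 34 | P0:I, P1:I, P2:M(34), P3:I | bus: BusRdX
[13] P3: load  L0 | P0:I, P1:I, P2:S(34), P3:S(34) | bus: BusRd,Flush
[14] P2: load  L1 | P0:I, P1:S(50), P2:S(50), P3:I | bus: none
[15] P1: store L3 := 62 | P0:I, P1:M(62), P2:I, P3:I | bus: BusRdX
[16] P2: store L3 := 63 | P0:I, P1:I, P2:M(63), P3:I | bus: BusRdX,Flush
[17] P3: load  L3 | P0:I, P1:I, P2:S(63), P3:S(63) | bus: BusRd,Flush
[18] P2: store L3 := 92 | P0:I, P1:I, P2:M(92), P3:I | bus: BusRdX
[19] P2: store L0 := 76 | P0:I, P1:I, P2:M(76), P3:I | bus: BusRdX
[20] P1: store L0 := 50 | P0:I, P1:M(50), P2:I, P3:I | bus: BusRdX,Flush
[21] P2: load  L3 | P0:I, P1:I, P2:M(92), P3:I | bus: none
[22] P3: store L0 := 71 | P0:I, P1:I, P2:I, P3:M(71) | bus: BusRdX,Flush
[23] P2: store L0 := 35 | P0:I, P1:I, P2:M(35), P3:I | bus: BusRdX,Flush
[24] P3: load  L3 | P0:I, P1:I, P2:S(92), P3:S(92) | bus: BusRd,Flush
[25] P2: load  L3 | P0:I, P1:I, P2:S(92), P3:S(92) | bus: none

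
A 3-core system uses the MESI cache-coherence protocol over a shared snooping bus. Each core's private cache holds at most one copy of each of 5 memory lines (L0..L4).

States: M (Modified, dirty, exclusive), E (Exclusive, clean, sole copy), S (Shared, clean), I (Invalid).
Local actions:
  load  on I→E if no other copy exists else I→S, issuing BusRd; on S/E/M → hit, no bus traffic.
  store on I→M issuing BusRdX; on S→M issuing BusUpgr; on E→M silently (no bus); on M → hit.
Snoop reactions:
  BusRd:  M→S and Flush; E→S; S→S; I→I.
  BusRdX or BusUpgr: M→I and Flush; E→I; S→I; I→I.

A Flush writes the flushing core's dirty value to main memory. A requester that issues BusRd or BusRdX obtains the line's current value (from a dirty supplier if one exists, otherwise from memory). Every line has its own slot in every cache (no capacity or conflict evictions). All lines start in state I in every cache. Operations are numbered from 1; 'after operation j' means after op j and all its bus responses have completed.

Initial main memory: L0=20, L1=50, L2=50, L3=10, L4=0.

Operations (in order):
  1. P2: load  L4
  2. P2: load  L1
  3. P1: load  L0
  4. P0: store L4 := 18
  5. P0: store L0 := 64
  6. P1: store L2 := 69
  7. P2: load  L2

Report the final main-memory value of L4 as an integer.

memory[L4] = 0

  op1 P2: load  L4 → I/I/E on L4; bus BusRd; mem=0
  op2 P2: load  L1 → I/I/E on L1; bus BusRd; mem=50
  op3 P1: load  L0 → I/E/I on L0; bus BusRd; mem=20
  op4 P0: store L4 := 18 → M/I/I on L4; bus BusRdX; mem=0
  op5 P0: store L0 := 64 → M/I/I on L0; bus BusRdX; mem=20
  op6 P1: store L2 := 69 → I/M/I on L2; bus BusRdX; mem=50
  op7 P2: load  L2 → I/S/S on L2; bus BusRd Flush; mem=69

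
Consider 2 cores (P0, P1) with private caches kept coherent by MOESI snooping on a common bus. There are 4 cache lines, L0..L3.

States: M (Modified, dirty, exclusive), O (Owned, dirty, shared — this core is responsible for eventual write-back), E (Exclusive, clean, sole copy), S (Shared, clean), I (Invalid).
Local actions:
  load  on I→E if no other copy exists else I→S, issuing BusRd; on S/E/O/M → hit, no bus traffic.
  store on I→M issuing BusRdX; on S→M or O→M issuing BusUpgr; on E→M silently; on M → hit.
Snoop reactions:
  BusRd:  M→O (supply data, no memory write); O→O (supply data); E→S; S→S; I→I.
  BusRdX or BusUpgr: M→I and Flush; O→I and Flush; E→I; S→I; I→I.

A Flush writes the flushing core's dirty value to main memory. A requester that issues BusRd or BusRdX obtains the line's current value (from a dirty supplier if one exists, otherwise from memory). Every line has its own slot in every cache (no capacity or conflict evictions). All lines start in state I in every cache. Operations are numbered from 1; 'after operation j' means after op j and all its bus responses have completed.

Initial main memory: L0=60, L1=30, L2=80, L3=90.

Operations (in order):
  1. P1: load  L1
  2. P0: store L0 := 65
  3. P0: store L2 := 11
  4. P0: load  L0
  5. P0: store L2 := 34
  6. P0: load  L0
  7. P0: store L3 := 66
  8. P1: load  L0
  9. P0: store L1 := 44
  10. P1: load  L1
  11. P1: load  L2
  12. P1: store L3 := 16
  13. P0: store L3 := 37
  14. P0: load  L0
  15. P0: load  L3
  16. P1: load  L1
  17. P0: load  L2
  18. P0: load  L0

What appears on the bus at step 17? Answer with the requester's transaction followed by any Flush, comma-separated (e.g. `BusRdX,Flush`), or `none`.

bus = none

1. P1: load  L1  bus=[BusRd]  L1: P0=I P1=E  mem[L1]=30
2. P0: store L0 := 65  bus=[BusRdX]  L0: P0=M P1=I  mem[L0]=60
3. P0: store L2 := 11  bus=[BusRdX]  L2: P0=M P1=I  mem[L2]=80
4. P0: load  L0  bus=[-]  L0: P0=M P1=I  mem[L0]=60
5. P0: store L2 := 34  bus=[-]  L2: P0=M P1=I  mem[L2]=80
6. P0: load  L0  bus=[-]  L0: P0=M P1=I  mem[L0]=60
7. P0: store L3 := 66  bus=[BusRdX]  L3: P0=M P1=I  mem[L3]=90
8. P1: load  L0  bus=[BusRd]  L0: P0=O P1=S  mem[L0]=60
9. P0: store L1 := 44  bus=[BusRdX]  L1: P0=M P1=I  mem[L1]=30
10. P1: load  L1  bus=[BusRd]  L1: P0=O P1=S  mem[L1]=30
11. P1: load  L2  bus=[BusRd]  L2: P0=O P1=S  mem[L2]=80
12. P1: store L3 := 16  bus=[BusRdX,Flush]  L3: P0=I P1=M  mem[L3]=66
13. P0: store L3 := 37  bus=[BusRdX,Flush]  L3: P0=M P1=I  mem[L3]=16
14. P0: load  L0  bus=[-]  L0: P0=O P1=S  mem[L0]=60
15. P0: load  L3  bus=[-]  L3: P0=M P1=I  mem[L3]=16
16. P1: load  L1  bus=[-]  L1: P0=O P1=S  mem[L1]=30
17. P0: load  L2  bus=[-]  L2: P0=O P1=S  mem[L2]=80
18. P0: load  L0  bus=[-]  L0: P0=O P1=S  mem[L0]=60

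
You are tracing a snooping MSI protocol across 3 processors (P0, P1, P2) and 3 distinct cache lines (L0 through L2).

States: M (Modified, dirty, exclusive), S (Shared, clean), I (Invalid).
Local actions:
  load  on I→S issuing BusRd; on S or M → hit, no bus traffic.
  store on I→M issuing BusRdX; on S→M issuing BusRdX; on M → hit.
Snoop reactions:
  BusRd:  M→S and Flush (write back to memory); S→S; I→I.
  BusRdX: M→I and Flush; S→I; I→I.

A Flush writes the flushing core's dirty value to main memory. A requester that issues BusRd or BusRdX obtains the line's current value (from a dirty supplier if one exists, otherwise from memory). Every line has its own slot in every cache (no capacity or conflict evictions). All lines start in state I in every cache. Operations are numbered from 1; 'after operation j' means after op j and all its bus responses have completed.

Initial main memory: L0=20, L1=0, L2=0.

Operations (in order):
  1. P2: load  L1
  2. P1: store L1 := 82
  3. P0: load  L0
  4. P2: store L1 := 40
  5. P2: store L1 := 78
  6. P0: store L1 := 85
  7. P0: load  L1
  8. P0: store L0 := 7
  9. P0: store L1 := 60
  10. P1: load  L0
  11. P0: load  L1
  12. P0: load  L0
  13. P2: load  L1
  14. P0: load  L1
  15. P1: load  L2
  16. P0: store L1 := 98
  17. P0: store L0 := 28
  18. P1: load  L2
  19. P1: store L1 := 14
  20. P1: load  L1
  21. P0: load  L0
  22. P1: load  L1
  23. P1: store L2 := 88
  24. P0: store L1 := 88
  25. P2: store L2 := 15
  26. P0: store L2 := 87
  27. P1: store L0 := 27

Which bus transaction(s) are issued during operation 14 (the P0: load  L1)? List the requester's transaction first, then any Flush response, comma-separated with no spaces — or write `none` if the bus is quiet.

bus = none

[1] P2: load  L1 | P0:I, P1:I, P2:S(0) | bus: BusRd
[2] P1: store L1 := 82 | P0:I, P1:M(82), P2:I | bus: BusRdX
[3] P0: load  L0 | P0:S(20), P1:I, P2:I | bus: BusRd
[4] P2: store L1 := 40 | P0:I, P1:I, P2:M(40) | bus: BusRdX,Flush
[5] P2: store L1 := 78 | P0:I, P1:I, P2:M(78) | bus: none
[6] P0: store L1 := 85 | P0:M(85), P1:I, P2:I | bus: BusRdX,Flush
[7] P0: load  L1 | P0:M(85), P1:I, P2:I | bus: none
[8] P0: store L0 := 7 | P0:M(7), P1:I, P2:I | bus: BusRdX
[9] P0: store L1 := 60 | P0:M(60), P1:I, P2:I | bus: none
[10] P1: load  L0 | P0:S(7), P1:S(7), P2:I | bus: BusRd,Flush
[11] P0: load  L1 | P0:M(60), P1:I, P2:I | bus: none
[12] P0: load  L0 | P0:S(7), P1:S(7), P2:I | bus: none
[13] P2: load  L1 | P0:S(60), P1:I, P2:S(60) | bus: BusRd,Flush
[14] P0: load  L1 | P0:S(60), P1:I, P2:S(60) | bus: none
[15] P1: load  L2 | P0:I, P1:S(0), P2:I | bus: BusRd
[16] P0: store L1 := 98 | P0:M(98), P1:I, P2:I | bus: BusRdX
[17] P0: store L0 := 28 | P0:M(28), P1:I, P2:I | bus: BusRdX
[18] P1: load  L2 | P0:I, P1:S(0), P2:I | bus: none
[19] P1: store L1 := 14 | P0:I, P1:M(14), P2:I | bus: BusRdX,Flush
[20] P1: load  L1 | P0:I, P1:M(14), P2:I | bus: none
[21] P0: load  L0 | P0:M(28), P1:I, P2:I | bus: none
[22] P1: load  L1 | P0:I, P1:M(14), P2:I | bus: none
[23] P1: store L2 := 88 | P0:I, P1:M(88), P2:I | bus: BusRdX
[24] P0: store L1 := 88 | P0:M(88), P1:I, P2:I | bus: BusRdX,Flush
[25] P2: store L2 := 15 | P0:I, P1:I, P2:M(15) | bus: BusRdX,Flush
[26] P0: store L2 := 87 | P0:M(87), P1:I, P2:I | bus: BusRdX,Flush
[27] P1: store L0 := 27 | P0:I, P1:M(27), P2:I | bus: BusRdX,Flush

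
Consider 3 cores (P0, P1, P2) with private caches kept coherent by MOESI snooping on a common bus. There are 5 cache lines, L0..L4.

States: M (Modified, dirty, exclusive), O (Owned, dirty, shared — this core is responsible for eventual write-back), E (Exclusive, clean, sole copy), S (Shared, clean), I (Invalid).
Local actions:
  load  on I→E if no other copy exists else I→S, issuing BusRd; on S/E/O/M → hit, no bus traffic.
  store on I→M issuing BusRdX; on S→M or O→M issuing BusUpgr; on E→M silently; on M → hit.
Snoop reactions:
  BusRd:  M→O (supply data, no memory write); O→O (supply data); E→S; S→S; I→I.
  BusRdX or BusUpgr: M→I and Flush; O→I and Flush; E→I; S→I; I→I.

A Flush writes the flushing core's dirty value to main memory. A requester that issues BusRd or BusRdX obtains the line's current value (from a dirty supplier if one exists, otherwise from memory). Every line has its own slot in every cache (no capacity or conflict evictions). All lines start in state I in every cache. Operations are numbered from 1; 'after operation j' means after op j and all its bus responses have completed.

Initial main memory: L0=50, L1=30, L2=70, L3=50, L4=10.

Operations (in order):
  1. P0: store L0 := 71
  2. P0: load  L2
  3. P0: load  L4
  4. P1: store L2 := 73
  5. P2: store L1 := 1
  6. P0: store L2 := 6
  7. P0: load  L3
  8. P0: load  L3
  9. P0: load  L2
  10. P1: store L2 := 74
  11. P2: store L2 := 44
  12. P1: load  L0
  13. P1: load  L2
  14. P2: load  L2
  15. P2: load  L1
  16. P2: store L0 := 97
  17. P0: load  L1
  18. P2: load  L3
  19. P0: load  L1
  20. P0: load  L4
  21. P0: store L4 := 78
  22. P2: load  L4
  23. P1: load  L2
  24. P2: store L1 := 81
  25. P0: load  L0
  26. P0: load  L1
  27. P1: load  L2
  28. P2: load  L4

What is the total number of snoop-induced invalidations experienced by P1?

  op1 P0: store L0 := 71 → M/I/I on L0; bus BusRdX; mem=50
  op2 P0: load  L2 → E/I/I on L2; bus BusRd; mem=70
  op3 P0: load  L4 → E/I/I on L4; bus BusRd; mem=10
  op4 P1: store L2 := 73 → I/M/I on L2; bus BusRdX; mem=70
  op5 P2: store L1 := 1 → I/I/M on L1; bus BusRdX; mem=30
  op6 P0: store L2 := 6 → M/I/I on L2; bus BusRdX Flush; mem=73
  op7 P0: load  L3 → E/I/I on L3; bus BusRd; mem=50
  op8 P0: load  L3 → E/I/I on L3; bus (none); mem=50
  op9 P0: load  L2 → M/I/I on L2; bus (none); mem=73
  op10 P1: store L2 := 74 → I/M/I on L2; bus BusRdX Flush; mem=6
  op11 P2: store L2 := 44 → I/I/M on L2; bus BusRdX Flush; mem=74
  op12 P1: load  L0 → O/S/I on L0; bus BusRd; mem=50
  op13 P1: load  L2 → I/S/O on L2; bus BusRd; mem=74
  op14 P2: load  L2 → I/S/O on L2; bus (none); mem=74
  op15 P2: load  L1 → I/I/M on L1; bus (none); mem=30
  op16 P2: store L0 := 97 → I/I/M on L0; bus BusRdX Flush; mem=71
  op17 P0: load  L1 → S/I/O on L1; bus BusRd; mem=30
  op18 P2: load  L3 → S/I/S on L3; bus BusRd; mem=50
  op19 P0: load  L1 → S/I/O on L1; bus (none); mem=30
  op20 P0: load  L4 → E/I/I on L4; bus (none); mem=10
  op21 P0: store L4 := 78 → M/I/I on L4; bus (none); mem=10
  op22 P2: load  L4 → O/I/S on L4; bus BusRd; mem=10
  op23 P1: load  L2 → I/S/O on L2; bus (none); mem=74
  op24 P2: store L1 := 81 → I/I/M on L1; bus BusUpgr; mem=30
  op25 P0: load  L0 → S/I/O on L0; bus BusRd; mem=71
  op26 P0: load  L1 → S/I/O on L1; bus BusRd; mem=30
  op27 P1: load  L2 → I/S/O on L2; bus (none); mem=74
  op28 P2: load  L4 → O/I/S on L4; bus (none); mem=10

invalidations = 3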